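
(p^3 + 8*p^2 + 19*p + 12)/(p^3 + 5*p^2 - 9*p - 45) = (p^2 + 5*p + 4)/(p^2 + 2*p - 15)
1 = 1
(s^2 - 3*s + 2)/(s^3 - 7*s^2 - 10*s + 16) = (s - 2)/(s^2 - 6*s - 16)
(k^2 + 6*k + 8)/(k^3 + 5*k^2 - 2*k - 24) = (k + 2)/(k^2 + k - 6)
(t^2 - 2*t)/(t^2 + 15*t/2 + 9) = 2*t*(t - 2)/(2*t^2 + 15*t + 18)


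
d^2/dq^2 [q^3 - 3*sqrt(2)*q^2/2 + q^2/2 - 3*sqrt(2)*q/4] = 6*q - 3*sqrt(2) + 1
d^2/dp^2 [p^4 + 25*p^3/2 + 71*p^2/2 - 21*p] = 12*p^2 + 75*p + 71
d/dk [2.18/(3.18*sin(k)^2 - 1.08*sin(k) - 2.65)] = (2.3544 - 13.8648*sin(k))*cos(k)/(-3.18*sin(k)^2 + 1.08*sin(k) + 2.65)^2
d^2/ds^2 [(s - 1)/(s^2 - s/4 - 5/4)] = 8*((1 - s)*(8*s - 1)^2 + (5 - 12*s)*(-4*s^2 + s + 5))/(-4*s^2 + s + 5)^3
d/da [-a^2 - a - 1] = -2*a - 1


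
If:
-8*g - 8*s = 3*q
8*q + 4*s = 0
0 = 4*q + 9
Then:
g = -117/32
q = -9/4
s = 9/2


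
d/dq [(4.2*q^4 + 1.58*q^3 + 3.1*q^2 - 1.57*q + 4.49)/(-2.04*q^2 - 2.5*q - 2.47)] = (-17.136*q^5 - 34.7232*q^4 - 49.396*q^3 - 22.6606*q^2 + 3.0052*q + 15.1029)/(4.1616*q^4 + 10.2*q^3 + 16.3276*q^2 + 12.35*q + 6.1009)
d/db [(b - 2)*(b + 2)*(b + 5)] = 3*b^2 + 10*b - 4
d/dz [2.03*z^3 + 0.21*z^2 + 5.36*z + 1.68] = 6.09*z^2 + 0.42*z + 5.36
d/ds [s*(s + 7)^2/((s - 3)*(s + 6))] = (s^4 + 6*s^3 - 61*s^2 - 504*s - 882)/(s^4 + 6*s^3 - 27*s^2 - 108*s + 324)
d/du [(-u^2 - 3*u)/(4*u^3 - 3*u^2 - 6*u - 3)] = (4*u^4 + 24*u^3 - 3*u^2 + 6*u + 9)/(16*u^6 - 24*u^5 - 39*u^4 + 12*u^3 + 54*u^2 + 36*u + 9)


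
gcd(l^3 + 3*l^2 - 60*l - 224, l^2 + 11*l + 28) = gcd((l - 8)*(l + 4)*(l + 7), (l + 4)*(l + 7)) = l^2 + 11*l + 28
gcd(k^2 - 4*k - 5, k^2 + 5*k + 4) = k + 1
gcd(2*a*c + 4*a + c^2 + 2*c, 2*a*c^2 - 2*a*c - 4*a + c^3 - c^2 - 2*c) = 2*a + c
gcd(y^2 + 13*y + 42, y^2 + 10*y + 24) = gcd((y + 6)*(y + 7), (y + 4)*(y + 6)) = y + 6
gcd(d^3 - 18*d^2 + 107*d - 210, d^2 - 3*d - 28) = d - 7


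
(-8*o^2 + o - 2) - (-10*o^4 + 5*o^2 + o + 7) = 10*o^4 - 13*o^2 - 9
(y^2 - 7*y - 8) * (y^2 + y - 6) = y^4 - 6*y^3 - 21*y^2 + 34*y + 48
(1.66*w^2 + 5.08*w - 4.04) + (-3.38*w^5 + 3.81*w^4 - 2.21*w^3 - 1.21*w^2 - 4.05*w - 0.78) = -3.38*w^5 + 3.81*w^4 - 2.21*w^3 + 0.45*w^2 + 1.03*w - 4.82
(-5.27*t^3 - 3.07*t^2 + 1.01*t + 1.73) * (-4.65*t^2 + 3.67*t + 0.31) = 24.5055*t^5 - 5.0654*t^4 - 17.5971*t^3 - 5.2895*t^2 + 6.6622*t + 0.5363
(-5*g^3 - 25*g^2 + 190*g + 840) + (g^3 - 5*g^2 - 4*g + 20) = -4*g^3 - 30*g^2 + 186*g + 860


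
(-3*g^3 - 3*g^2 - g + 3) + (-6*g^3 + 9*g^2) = -9*g^3 + 6*g^2 - g + 3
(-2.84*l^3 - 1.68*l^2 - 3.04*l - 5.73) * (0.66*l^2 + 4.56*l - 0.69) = -1.8744*l^5 - 14.0592*l^4 - 7.7076*l^3 - 16.485*l^2 - 24.0312*l + 3.9537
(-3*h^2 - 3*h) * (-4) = 12*h^2 + 12*h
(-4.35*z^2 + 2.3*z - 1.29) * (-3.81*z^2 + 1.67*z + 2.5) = 16.5735*z^4 - 16.0275*z^3 - 2.1191*z^2 + 3.5957*z - 3.225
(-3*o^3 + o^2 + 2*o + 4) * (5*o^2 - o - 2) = -15*o^5 + 8*o^4 + 15*o^3 + 16*o^2 - 8*o - 8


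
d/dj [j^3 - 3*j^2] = 3*j*(j - 2)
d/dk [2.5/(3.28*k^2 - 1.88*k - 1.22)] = (4.7 - 16.4*k)/(-3.28*k^2 + 1.88*k + 1.22)^2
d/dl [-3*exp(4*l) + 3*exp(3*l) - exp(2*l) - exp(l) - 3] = (-12*exp(3*l) + 9*exp(2*l) - 2*exp(l) - 1)*exp(l)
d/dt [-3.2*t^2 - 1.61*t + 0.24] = -6.4*t - 1.61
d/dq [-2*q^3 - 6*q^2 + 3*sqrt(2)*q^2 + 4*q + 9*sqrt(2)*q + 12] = -6*q^2 - 12*q + 6*sqrt(2)*q + 4 + 9*sqrt(2)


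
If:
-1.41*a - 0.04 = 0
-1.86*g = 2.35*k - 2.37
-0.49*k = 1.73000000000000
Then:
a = -0.03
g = 5.73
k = -3.53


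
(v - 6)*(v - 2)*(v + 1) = v^3 - 7*v^2 + 4*v + 12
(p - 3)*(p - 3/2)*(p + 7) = p^3 + 5*p^2/2 - 27*p + 63/2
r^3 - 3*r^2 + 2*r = r*(r - 2)*(r - 1)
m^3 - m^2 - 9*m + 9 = (m - 3)*(m - 1)*(m + 3)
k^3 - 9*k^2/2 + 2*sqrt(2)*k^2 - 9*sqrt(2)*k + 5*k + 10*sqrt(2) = (k - 5/2)*(k - 2)*(k + 2*sqrt(2))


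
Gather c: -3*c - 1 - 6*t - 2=-3*c - 6*t - 3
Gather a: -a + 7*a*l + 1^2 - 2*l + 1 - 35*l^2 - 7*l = a*(7*l - 1) - 35*l^2 - 9*l + 2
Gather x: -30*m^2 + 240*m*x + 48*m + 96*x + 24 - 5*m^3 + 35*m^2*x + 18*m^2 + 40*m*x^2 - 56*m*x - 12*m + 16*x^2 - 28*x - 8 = -5*m^3 - 12*m^2 + 36*m + x^2*(40*m + 16) + x*(35*m^2 + 184*m + 68) + 16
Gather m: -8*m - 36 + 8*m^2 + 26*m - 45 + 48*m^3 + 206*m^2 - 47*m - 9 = 48*m^3 + 214*m^2 - 29*m - 90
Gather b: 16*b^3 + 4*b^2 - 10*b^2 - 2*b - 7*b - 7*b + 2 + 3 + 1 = 16*b^3 - 6*b^2 - 16*b + 6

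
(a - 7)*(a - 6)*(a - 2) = a^3 - 15*a^2 + 68*a - 84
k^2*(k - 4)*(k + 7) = k^4 + 3*k^3 - 28*k^2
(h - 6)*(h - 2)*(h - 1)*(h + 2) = h^4 - 7*h^3 + 2*h^2 + 28*h - 24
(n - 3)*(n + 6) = n^2 + 3*n - 18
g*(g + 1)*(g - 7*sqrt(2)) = g^3 - 7*sqrt(2)*g^2 + g^2 - 7*sqrt(2)*g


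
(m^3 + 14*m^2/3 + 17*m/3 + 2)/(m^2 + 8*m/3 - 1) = (3*m^2 + 5*m + 2)/(3*m - 1)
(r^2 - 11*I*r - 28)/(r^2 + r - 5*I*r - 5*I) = (r^2 - 11*I*r - 28)/(r^2 + r - 5*I*r - 5*I)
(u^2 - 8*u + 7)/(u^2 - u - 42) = (u - 1)/(u + 6)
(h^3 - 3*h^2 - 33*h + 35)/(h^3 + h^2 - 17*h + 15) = (h - 7)/(h - 3)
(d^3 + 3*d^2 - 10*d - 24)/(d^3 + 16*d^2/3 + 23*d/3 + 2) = 3*(d^2 + d - 12)/(3*d^2 + 10*d + 3)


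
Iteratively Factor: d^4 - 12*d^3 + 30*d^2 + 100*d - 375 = (d - 5)*(d^3 - 7*d^2 - 5*d + 75) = (d - 5)*(d + 3)*(d^2 - 10*d + 25) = (d - 5)^2*(d + 3)*(d - 5)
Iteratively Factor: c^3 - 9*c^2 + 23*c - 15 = (c - 1)*(c^2 - 8*c + 15) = (c - 5)*(c - 1)*(c - 3)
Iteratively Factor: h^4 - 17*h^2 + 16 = (h - 1)*(h^3 + h^2 - 16*h - 16) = (h - 1)*(h + 1)*(h^2 - 16) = (h - 1)*(h + 1)*(h + 4)*(h - 4)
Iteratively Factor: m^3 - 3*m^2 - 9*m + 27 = (m + 3)*(m^2 - 6*m + 9) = (m - 3)*(m + 3)*(m - 3)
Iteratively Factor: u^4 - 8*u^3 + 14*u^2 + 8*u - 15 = (u - 5)*(u^3 - 3*u^2 - u + 3) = (u - 5)*(u - 3)*(u^2 - 1) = (u - 5)*(u - 3)*(u - 1)*(u + 1)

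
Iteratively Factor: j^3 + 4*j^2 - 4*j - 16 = (j - 2)*(j^2 + 6*j + 8) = (j - 2)*(j + 2)*(j + 4)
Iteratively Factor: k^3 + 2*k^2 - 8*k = (k)*(k^2 + 2*k - 8) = k*(k + 4)*(k - 2)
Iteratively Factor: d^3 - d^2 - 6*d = (d)*(d^2 - d - 6) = d*(d - 3)*(d + 2)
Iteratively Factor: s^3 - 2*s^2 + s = (s - 1)*(s^2 - s) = (s - 1)^2*(s)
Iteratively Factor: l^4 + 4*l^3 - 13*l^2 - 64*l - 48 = (l + 4)*(l^3 - 13*l - 12) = (l + 1)*(l + 4)*(l^2 - l - 12) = (l + 1)*(l + 3)*(l + 4)*(l - 4)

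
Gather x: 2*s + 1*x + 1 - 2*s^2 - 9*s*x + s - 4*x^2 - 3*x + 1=-2*s^2 + 3*s - 4*x^2 + x*(-9*s - 2) + 2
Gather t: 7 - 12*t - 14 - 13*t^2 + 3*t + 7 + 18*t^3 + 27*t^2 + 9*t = 18*t^3 + 14*t^2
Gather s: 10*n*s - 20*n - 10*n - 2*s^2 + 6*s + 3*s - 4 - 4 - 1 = -30*n - 2*s^2 + s*(10*n + 9) - 9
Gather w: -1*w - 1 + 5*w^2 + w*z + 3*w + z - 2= 5*w^2 + w*(z + 2) + z - 3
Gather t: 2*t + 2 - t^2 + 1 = -t^2 + 2*t + 3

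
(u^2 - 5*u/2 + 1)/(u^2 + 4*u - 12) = (u - 1/2)/(u + 6)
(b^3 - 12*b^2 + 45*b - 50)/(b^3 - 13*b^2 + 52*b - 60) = (b - 5)/(b - 6)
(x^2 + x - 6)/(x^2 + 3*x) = (x - 2)/x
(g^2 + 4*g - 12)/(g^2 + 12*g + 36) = (g - 2)/(g + 6)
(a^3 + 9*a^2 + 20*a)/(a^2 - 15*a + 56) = a*(a^2 + 9*a + 20)/(a^2 - 15*a + 56)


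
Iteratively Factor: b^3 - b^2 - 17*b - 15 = (b + 3)*(b^2 - 4*b - 5) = (b - 5)*(b + 3)*(b + 1)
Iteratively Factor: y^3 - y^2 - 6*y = (y)*(y^2 - y - 6) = y*(y - 3)*(y + 2)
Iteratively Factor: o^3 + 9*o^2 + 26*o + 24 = (o + 4)*(o^2 + 5*o + 6) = (o + 3)*(o + 4)*(o + 2)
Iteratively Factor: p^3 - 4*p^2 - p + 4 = (p - 1)*(p^2 - 3*p - 4) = (p - 1)*(p + 1)*(p - 4)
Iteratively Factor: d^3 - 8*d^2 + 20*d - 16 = (d - 2)*(d^2 - 6*d + 8) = (d - 4)*(d - 2)*(d - 2)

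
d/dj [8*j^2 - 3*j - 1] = 16*j - 3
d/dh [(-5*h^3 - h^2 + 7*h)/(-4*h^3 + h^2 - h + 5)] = (-9*h^4 + 66*h^3 - 81*h^2 - 10*h + 35)/(16*h^6 - 8*h^5 + 9*h^4 - 42*h^3 + 11*h^2 - 10*h + 25)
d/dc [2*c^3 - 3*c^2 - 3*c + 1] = 6*c^2 - 6*c - 3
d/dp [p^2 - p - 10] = 2*p - 1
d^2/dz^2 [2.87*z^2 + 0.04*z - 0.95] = 5.74000000000000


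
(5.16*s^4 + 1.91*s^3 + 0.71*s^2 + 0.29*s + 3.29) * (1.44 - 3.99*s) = -20.5884*s^5 - 0.1905*s^4 - 0.0825*s^3 - 0.1347*s^2 - 12.7095*s + 4.7376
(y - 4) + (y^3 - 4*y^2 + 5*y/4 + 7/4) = y^3 - 4*y^2 + 9*y/4 - 9/4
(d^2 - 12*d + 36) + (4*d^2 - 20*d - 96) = 5*d^2 - 32*d - 60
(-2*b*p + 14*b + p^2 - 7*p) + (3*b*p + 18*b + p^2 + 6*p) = b*p + 32*b + 2*p^2 - p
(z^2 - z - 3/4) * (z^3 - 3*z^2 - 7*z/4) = z^5 - 4*z^4 + z^3/2 + 4*z^2 + 21*z/16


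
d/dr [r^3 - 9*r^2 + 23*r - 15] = 3*r^2 - 18*r + 23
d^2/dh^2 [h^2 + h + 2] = 2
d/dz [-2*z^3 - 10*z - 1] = -6*z^2 - 10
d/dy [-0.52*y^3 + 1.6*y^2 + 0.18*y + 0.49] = -1.56*y^2 + 3.2*y + 0.18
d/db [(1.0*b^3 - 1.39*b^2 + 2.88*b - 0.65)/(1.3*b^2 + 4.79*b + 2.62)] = (1.3*b^4 + 9.58*b^3 - 2.5421*b^2 - 5.5936*b + 10.6591)/(1.69*b^4 + 12.454*b^3 + 29.7561*b^2 + 25.0996*b + 6.8644)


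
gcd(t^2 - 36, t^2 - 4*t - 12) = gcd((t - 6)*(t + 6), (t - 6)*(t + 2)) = t - 6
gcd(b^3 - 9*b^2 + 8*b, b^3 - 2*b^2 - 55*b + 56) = b^2 - 9*b + 8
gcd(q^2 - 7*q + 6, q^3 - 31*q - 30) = q - 6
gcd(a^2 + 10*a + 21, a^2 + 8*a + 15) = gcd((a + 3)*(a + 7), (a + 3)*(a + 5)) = a + 3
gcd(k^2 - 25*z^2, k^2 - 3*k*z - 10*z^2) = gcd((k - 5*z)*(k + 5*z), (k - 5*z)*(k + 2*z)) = -k + 5*z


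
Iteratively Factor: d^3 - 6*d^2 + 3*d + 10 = (d - 2)*(d^2 - 4*d - 5) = (d - 5)*(d - 2)*(d + 1)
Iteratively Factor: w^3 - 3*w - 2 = (w + 1)*(w^2 - w - 2) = (w - 2)*(w + 1)*(w + 1)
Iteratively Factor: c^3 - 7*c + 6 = (c - 1)*(c^2 + c - 6) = (c - 2)*(c - 1)*(c + 3)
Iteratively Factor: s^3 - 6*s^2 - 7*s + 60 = (s + 3)*(s^2 - 9*s + 20) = (s - 4)*(s + 3)*(s - 5)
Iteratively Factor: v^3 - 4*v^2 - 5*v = (v - 5)*(v^2 + v) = v*(v - 5)*(v + 1)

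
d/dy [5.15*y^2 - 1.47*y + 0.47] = 10.3*y - 1.47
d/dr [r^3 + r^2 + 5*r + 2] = 3*r^2 + 2*r + 5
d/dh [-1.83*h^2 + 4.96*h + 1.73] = 4.96 - 3.66*h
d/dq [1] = 0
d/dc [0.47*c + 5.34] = 0.470000000000000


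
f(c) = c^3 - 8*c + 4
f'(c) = 3*c^2 - 8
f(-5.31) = -103.24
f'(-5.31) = 76.59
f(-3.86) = -22.63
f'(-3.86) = 36.70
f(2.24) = -2.68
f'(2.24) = 7.05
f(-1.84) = 12.49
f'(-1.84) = 2.16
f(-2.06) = 11.74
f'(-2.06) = 4.73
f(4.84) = 78.66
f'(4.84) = 62.28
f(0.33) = 1.40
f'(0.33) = -7.67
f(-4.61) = -57.09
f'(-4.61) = 55.76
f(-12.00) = -1628.00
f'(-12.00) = 424.00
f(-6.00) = -164.00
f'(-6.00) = 100.00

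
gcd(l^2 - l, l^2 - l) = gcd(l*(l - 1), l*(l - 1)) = l^2 - l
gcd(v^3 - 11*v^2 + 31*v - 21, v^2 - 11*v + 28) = v - 7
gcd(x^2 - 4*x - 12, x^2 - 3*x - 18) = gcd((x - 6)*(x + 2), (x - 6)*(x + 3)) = x - 6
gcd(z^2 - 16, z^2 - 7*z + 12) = z - 4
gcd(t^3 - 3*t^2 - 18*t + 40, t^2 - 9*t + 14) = t - 2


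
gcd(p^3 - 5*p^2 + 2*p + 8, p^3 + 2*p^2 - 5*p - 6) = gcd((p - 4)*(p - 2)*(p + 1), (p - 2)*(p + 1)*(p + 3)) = p^2 - p - 2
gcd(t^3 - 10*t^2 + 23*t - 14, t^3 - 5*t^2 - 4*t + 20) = t - 2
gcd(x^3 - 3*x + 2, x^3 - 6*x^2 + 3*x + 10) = 1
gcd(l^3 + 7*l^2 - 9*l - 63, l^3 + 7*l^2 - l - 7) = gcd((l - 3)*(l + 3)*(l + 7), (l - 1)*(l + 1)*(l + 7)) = l + 7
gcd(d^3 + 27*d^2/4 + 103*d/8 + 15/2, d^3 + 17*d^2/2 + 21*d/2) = d + 3/2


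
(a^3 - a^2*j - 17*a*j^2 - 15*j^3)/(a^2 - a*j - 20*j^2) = (a^2 + 4*a*j + 3*j^2)/(a + 4*j)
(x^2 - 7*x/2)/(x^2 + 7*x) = (x - 7/2)/(x + 7)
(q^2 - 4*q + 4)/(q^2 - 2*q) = (q - 2)/q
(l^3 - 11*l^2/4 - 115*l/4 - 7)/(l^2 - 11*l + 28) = (l^2 + 17*l/4 + 1)/(l - 4)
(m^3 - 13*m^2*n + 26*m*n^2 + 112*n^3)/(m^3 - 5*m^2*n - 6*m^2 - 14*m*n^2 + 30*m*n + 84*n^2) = (m - 8*n)/(m - 6)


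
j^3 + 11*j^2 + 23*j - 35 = (j - 1)*(j + 5)*(j + 7)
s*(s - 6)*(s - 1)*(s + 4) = s^4 - 3*s^3 - 22*s^2 + 24*s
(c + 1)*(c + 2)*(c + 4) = c^3 + 7*c^2 + 14*c + 8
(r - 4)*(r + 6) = r^2 + 2*r - 24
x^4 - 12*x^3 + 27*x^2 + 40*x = x*(x - 8)*(x - 5)*(x + 1)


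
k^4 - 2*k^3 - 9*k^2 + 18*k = k*(k - 3)*(k - 2)*(k + 3)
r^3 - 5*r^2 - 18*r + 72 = (r - 6)*(r - 3)*(r + 4)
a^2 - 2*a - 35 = (a - 7)*(a + 5)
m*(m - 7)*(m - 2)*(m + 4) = m^4 - 5*m^3 - 22*m^2 + 56*m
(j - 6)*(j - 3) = j^2 - 9*j + 18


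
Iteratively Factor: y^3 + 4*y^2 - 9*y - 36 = (y - 3)*(y^2 + 7*y + 12) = (y - 3)*(y + 3)*(y + 4)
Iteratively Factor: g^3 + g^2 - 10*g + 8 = (g - 2)*(g^2 + 3*g - 4) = (g - 2)*(g - 1)*(g + 4)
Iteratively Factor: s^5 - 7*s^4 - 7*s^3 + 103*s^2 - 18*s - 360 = (s - 4)*(s^4 - 3*s^3 - 19*s^2 + 27*s + 90) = (s - 4)*(s - 3)*(s^3 - 19*s - 30) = (s - 4)*(s - 3)*(s + 3)*(s^2 - 3*s - 10) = (s - 5)*(s - 4)*(s - 3)*(s + 3)*(s + 2)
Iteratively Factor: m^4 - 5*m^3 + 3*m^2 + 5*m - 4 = (m - 1)*(m^3 - 4*m^2 - m + 4) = (m - 1)^2*(m^2 - 3*m - 4) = (m - 1)^2*(m + 1)*(m - 4)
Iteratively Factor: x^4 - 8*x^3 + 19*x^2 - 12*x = (x - 4)*(x^3 - 4*x^2 + 3*x) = x*(x - 4)*(x^2 - 4*x + 3) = x*(x - 4)*(x - 3)*(x - 1)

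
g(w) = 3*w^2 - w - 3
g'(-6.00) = -37.00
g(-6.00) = 111.00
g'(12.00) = 71.00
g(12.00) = 417.00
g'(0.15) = -0.10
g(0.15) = -3.08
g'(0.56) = 2.36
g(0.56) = -2.62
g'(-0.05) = -1.30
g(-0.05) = -2.94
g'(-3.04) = -19.24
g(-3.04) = 27.76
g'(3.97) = 22.82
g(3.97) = 40.31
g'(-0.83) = -5.98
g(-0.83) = -0.10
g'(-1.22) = -8.32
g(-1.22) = 2.69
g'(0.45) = 1.70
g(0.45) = -2.84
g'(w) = 6*w - 1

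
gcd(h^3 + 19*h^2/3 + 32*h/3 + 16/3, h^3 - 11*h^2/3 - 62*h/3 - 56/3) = h + 4/3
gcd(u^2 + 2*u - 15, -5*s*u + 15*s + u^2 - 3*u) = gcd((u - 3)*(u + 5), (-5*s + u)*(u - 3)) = u - 3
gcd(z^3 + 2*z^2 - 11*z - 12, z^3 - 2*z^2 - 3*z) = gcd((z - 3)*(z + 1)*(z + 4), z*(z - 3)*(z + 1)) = z^2 - 2*z - 3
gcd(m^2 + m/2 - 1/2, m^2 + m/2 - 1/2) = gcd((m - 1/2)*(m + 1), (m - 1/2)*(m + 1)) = m^2 + m/2 - 1/2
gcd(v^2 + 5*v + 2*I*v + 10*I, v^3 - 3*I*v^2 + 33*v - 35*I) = 1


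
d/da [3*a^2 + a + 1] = 6*a + 1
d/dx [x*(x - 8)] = 2*x - 8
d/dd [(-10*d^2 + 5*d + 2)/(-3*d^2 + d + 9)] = (5*d^2 - 168*d + 43)/(9*d^4 - 6*d^3 - 53*d^2 + 18*d + 81)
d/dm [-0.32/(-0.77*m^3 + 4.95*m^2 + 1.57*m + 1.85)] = (-0.7392*m^2 + 3.168*m + 0.5024)/(-0.77*m^3 + 4.95*m^2 + 1.57*m + 1.85)^2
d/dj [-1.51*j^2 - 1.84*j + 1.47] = -3.02*j - 1.84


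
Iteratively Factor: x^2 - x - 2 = (x + 1)*(x - 2)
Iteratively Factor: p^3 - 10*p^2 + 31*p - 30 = (p - 3)*(p^2 - 7*p + 10) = (p - 3)*(p - 2)*(p - 5)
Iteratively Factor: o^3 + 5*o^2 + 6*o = (o + 2)*(o^2 + 3*o) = (o + 2)*(o + 3)*(o)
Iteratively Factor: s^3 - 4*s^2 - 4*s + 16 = (s + 2)*(s^2 - 6*s + 8) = (s - 4)*(s + 2)*(s - 2)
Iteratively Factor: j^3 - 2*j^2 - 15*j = (j)*(j^2 - 2*j - 15) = j*(j - 5)*(j + 3)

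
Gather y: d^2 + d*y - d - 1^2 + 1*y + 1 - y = d^2 + d*y - d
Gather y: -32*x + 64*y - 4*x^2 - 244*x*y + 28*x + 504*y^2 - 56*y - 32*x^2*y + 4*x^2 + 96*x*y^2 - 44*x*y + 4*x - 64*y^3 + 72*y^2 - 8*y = -64*y^3 + y^2*(96*x + 576) + y*(-32*x^2 - 288*x)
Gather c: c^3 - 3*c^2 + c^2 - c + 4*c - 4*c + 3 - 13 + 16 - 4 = c^3 - 2*c^2 - c + 2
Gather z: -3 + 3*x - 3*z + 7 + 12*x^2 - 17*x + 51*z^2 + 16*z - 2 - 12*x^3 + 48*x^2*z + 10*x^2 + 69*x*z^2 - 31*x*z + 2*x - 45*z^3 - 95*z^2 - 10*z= -12*x^3 + 22*x^2 - 12*x - 45*z^3 + z^2*(69*x - 44) + z*(48*x^2 - 31*x + 3) + 2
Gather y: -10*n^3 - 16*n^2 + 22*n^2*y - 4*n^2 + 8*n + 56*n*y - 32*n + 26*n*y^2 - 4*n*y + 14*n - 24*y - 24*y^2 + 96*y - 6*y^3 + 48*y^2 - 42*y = -10*n^3 - 20*n^2 - 10*n - 6*y^3 + y^2*(26*n + 24) + y*(22*n^2 + 52*n + 30)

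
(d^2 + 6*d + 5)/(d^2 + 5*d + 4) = (d + 5)/(d + 4)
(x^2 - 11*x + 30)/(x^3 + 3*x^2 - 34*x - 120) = (x - 5)/(x^2 + 9*x + 20)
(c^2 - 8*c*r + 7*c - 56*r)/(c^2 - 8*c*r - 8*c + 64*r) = (c + 7)/(c - 8)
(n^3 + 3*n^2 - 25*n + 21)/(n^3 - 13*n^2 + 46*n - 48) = (n^2 + 6*n - 7)/(n^2 - 10*n + 16)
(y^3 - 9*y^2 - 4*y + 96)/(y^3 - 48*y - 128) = (y^2 - y - 12)/(y^2 + 8*y + 16)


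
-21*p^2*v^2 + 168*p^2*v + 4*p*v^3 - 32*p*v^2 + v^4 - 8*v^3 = v*(-3*p + v)*(7*p + v)*(v - 8)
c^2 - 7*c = c*(c - 7)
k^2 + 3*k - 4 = (k - 1)*(k + 4)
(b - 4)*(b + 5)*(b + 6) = b^3 + 7*b^2 - 14*b - 120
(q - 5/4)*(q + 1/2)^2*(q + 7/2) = q^4 + 13*q^3/4 - 15*q^2/8 - 61*q/16 - 35/32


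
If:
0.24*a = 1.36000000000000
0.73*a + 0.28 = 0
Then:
No Solution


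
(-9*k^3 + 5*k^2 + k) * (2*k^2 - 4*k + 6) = -18*k^5 + 46*k^4 - 72*k^3 + 26*k^2 + 6*k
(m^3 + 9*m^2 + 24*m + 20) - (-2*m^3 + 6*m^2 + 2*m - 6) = 3*m^3 + 3*m^2 + 22*m + 26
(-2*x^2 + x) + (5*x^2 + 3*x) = 3*x^2 + 4*x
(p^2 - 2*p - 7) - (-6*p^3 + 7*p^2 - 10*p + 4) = 6*p^3 - 6*p^2 + 8*p - 11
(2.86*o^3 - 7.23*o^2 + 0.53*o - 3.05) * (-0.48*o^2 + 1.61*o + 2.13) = -1.3728*o^5 + 8.075*o^4 - 5.8029*o^3 - 13.0826*o^2 - 3.7816*o - 6.4965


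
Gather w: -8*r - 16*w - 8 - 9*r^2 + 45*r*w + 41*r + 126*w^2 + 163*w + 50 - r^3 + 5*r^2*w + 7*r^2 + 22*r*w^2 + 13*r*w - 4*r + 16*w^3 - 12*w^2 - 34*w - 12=-r^3 - 2*r^2 + 29*r + 16*w^3 + w^2*(22*r + 114) + w*(5*r^2 + 58*r + 113) + 30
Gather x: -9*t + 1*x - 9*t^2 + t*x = -9*t^2 - 9*t + x*(t + 1)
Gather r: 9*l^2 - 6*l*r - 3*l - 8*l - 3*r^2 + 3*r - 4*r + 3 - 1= 9*l^2 - 11*l - 3*r^2 + r*(-6*l - 1) + 2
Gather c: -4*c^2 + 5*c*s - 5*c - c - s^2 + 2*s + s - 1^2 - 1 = -4*c^2 + c*(5*s - 6) - s^2 + 3*s - 2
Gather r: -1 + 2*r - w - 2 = 2*r - w - 3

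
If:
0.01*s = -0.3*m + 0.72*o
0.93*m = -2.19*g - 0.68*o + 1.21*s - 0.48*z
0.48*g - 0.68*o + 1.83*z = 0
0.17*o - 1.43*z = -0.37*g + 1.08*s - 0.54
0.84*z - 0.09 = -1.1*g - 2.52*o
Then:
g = 4.27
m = -3.24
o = -1.30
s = 3.88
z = -1.60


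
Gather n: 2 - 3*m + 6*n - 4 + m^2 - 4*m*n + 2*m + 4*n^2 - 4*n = m^2 - m + 4*n^2 + n*(2 - 4*m) - 2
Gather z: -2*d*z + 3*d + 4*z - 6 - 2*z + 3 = 3*d + z*(2 - 2*d) - 3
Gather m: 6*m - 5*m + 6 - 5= m + 1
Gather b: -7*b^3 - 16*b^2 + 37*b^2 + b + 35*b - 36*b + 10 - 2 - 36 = -7*b^3 + 21*b^2 - 28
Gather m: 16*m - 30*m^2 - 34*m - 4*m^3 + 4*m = -4*m^3 - 30*m^2 - 14*m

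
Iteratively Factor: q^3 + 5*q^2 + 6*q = (q + 2)*(q^2 + 3*q) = q*(q + 2)*(q + 3)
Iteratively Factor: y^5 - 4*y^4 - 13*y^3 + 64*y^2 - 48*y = (y)*(y^4 - 4*y^3 - 13*y^2 + 64*y - 48) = y*(y + 4)*(y^3 - 8*y^2 + 19*y - 12) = y*(y - 3)*(y + 4)*(y^2 - 5*y + 4) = y*(y - 4)*(y - 3)*(y + 4)*(y - 1)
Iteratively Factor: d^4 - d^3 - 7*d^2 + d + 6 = (d - 1)*(d^3 - 7*d - 6) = (d - 1)*(d + 2)*(d^2 - 2*d - 3) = (d - 3)*(d - 1)*(d + 2)*(d + 1)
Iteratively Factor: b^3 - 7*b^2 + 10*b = (b)*(b^2 - 7*b + 10) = b*(b - 5)*(b - 2)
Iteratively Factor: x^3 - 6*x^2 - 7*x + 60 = (x - 5)*(x^2 - x - 12) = (x - 5)*(x + 3)*(x - 4)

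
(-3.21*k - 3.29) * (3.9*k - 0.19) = -12.519*k^2 - 12.2211*k + 0.6251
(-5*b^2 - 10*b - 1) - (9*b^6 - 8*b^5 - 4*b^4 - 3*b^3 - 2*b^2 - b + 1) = -9*b^6 + 8*b^5 + 4*b^4 + 3*b^3 - 3*b^2 - 9*b - 2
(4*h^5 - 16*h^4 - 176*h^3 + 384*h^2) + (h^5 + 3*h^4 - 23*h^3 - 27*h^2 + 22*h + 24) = 5*h^5 - 13*h^4 - 199*h^3 + 357*h^2 + 22*h + 24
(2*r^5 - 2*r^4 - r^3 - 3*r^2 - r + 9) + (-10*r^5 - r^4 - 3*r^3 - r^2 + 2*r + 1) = -8*r^5 - 3*r^4 - 4*r^3 - 4*r^2 + r + 10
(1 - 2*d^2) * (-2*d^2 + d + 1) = 4*d^4 - 2*d^3 - 4*d^2 + d + 1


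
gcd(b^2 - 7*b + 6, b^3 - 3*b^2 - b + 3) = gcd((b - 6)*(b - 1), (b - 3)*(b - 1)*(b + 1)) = b - 1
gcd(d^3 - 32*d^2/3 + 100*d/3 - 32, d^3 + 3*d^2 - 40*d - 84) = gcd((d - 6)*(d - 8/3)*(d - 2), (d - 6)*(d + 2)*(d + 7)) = d - 6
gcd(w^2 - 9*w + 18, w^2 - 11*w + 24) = w - 3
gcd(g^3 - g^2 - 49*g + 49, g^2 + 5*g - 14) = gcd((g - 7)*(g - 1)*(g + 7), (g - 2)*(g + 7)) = g + 7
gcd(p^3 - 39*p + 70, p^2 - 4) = p - 2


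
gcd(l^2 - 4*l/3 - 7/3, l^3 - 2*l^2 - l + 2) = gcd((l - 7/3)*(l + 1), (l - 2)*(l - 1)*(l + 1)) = l + 1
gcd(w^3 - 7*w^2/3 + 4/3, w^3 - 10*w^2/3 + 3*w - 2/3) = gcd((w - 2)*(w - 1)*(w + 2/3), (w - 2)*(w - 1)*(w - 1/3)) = w^2 - 3*w + 2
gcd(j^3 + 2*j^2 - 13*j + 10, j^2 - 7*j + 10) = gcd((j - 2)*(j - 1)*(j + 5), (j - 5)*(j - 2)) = j - 2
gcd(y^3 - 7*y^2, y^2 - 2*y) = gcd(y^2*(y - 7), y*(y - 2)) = y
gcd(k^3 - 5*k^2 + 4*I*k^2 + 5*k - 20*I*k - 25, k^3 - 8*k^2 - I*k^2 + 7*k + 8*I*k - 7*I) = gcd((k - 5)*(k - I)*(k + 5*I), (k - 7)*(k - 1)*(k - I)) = k - I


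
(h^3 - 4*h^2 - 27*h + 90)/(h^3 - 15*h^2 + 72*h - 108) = (h + 5)/(h - 6)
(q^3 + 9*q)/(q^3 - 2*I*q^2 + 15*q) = (q - 3*I)/(q - 5*I)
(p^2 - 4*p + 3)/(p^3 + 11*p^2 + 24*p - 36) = (p - 3)/(p^2 + 12*p + 36)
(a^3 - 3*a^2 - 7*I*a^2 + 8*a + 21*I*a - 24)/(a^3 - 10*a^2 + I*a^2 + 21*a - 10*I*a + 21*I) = (a - 8*I)/(a - 7)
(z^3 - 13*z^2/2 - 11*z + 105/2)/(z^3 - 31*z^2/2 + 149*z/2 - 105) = (z + 3)/(z - 6)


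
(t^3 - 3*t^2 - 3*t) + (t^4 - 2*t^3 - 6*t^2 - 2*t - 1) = t^4 - t^3 - 9*t^2 - 5*t - 1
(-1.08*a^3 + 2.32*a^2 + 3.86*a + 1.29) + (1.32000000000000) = -1.08*a^3 + 2.32*a^2 + 3.86*a + 2.61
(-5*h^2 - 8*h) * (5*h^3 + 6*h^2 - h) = -25*h^5 - 70*h^4 - 43*h^3 + 8*h^2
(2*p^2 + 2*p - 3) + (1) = 2*p^2 + 2*p - 2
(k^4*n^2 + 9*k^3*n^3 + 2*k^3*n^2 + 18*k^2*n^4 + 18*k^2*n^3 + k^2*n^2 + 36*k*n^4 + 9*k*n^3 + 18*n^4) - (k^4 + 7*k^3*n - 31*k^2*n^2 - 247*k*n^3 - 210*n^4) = k^4*n^2 - k^4 + 9*k^3*n^3 + 2*k^3*n^2 - 7*k^3*n + 18*k^2*n^4 + 18*k^2*n^3 + 32*k^2*n^2 + 36*k*n^4 + 256*k*n^3 + 228*n^4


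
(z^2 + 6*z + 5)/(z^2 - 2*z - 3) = (z + 5)/(z - 3)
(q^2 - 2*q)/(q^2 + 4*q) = (q - 2)/(q + 4)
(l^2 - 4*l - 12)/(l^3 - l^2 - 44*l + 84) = (l + 2)/(l^2 + 5*l - 14)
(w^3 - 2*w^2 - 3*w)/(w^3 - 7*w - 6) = w/(w + 2)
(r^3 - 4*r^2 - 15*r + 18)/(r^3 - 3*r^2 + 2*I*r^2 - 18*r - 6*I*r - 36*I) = (r - 1)/(r + 2*I)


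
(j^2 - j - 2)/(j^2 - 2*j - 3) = (j - 2)/(j - 3)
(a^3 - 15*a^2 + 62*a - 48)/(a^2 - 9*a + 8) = a - 6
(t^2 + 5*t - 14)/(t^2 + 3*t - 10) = (t + 7)/(t + 5)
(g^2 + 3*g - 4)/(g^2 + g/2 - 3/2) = 2*(g + 4)/(2*g + 3)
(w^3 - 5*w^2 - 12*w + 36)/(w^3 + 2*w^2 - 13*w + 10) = (w^2 - 3*w - 18)/(w^2 + 4*w - 5)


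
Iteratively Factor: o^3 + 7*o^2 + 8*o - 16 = (o + 4)*(o^2 + 3*o - 4) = (o + 4)^2*(o - 1)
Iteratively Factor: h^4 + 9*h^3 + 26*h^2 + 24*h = (h + 3)*(h^3 + 6*h^2 + 8*h) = h*(h + 3)*(h^2 + 6*h + 8) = h*(h + 3)*(h + 4)*(h + 2)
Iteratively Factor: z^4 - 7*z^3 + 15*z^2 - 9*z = (z - 1)*(z^3 - 6*z^2 + 9*z) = (z - 3)*(z - 1)*(z^2 - 3*z) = z*(z - 3)*(z - 1)*(z - 3)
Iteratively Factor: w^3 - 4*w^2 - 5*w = (w - 5)*(w^2 + w) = w*(w - 5)*(w + 1)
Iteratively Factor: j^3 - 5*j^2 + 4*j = (j - 4)*(j^2 - j) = j*(j - 4)*(j - 1)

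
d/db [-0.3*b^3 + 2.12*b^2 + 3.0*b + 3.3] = -0.9*b^2 + 4.24*b + 3.0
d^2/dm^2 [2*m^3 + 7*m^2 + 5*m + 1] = 12*m + 14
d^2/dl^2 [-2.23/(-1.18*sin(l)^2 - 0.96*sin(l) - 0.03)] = (-12.420208*sin(l)^4 - 7.578432*sin(l)^3 + 16.890912*sin(l)^2 + 15.221088*sin(l) + 3.952452)/(1.18*sin(l)^2 + 0.96*sin(l) + 0.03)^3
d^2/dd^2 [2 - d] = 0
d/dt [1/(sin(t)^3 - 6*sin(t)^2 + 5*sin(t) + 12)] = (-3*sin(t)^2 + 12*sin(t) - 5)*cos(t)/(sin(t)^3 - 6*sin(t)^2 + 5*sin(t) + 12)^2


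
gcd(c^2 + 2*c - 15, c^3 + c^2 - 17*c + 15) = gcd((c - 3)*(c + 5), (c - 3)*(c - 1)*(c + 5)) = c^2 + 2*c - 15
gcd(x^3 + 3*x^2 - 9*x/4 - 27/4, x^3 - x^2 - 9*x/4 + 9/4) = x^2 - 9/4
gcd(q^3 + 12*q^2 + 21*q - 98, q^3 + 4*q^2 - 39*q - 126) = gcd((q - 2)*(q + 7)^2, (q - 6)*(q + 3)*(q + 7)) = q + 7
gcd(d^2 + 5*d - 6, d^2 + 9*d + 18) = d + 6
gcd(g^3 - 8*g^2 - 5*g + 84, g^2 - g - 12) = g^2 - g - 12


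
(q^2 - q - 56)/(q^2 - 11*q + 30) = (q^2 - q - 56)/(q^2 - 11*q + 30)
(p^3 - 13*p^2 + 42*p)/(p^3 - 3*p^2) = (p^2 - 13*p + 42)/(p*(p - 3))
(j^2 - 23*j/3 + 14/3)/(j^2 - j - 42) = (j - 2/3)/(j + 6)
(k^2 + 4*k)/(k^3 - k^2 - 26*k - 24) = k/(k^2 - 5*k - 6)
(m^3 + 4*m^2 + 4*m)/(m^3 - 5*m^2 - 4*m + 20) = m*(m + 2)/(m^2 - 7*m + 10)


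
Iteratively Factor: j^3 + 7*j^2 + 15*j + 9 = (j + 3)*(j^2 + 4*j + 3) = (j + 1)*(j + 3)*(j + 3)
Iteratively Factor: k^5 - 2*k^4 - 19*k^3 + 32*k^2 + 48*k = (k - 4)*(k^4 + 2*k^3 - 11*k^2 - 12*k) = (k - 4)*(k + 1)*(k^3 + k^2 - 12*k) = k*(k - 4)*(k + 1)*(k^2 + k - 12) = k*(k - 4)*(k + 1)*(k + 4)*(k - 3)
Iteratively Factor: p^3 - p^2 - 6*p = (p - 3)*(p^2 + 2*p) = (p - 3)*(p + 2)*(p)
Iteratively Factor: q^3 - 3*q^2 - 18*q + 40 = (q - 5)*(q^2 + 2*q - 8) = (q - 5)*(q + 4)*(q - 2)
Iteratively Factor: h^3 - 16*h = (h - 4)*(h^2 + 4*h) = h*(h - 4)*(h + 4)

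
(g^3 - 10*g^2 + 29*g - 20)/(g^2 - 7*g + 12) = (g^2 - 6*g + 5)/(g - 3)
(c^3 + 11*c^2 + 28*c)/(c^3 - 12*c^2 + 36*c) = (c^2 + 11*c + 28)/(c^2 - 12*c + 36)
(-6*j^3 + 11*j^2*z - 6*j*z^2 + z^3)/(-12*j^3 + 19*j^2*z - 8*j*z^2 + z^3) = (-2*j + z)/(-4*j + z)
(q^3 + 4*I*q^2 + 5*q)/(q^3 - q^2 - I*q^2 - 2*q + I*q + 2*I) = q*(q + 5*I)/(q^2 - q - 2)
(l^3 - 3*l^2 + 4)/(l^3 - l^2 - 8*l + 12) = (l + 1)/(l + 3)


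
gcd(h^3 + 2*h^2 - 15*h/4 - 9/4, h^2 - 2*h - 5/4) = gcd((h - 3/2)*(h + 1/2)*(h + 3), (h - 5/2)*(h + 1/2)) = h + 1/2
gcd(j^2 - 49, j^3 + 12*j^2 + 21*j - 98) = j + 7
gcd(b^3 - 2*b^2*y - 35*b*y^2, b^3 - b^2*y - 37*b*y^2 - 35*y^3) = -b^2 + 2*b*y + 35*y^2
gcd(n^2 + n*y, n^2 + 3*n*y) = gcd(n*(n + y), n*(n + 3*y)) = n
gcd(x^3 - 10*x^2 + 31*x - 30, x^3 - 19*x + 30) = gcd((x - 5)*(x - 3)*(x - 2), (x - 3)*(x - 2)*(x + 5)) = x^2 - 5*x + 6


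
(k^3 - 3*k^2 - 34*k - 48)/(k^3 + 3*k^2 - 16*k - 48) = (k^2 - 6*k - 16)/(k^2 - 16)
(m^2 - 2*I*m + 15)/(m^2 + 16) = (m^2 - 2*I*m + 15)/(m^2 + 16)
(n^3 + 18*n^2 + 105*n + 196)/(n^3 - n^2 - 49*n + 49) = (n^2 + 11*n + 28)/(n^2 - 8*n + 7)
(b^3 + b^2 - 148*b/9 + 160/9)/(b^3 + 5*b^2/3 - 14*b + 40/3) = (b - 8/3)/(b - 2)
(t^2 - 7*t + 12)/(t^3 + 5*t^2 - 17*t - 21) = (t - 4)/(t^2 + 8*t + 7)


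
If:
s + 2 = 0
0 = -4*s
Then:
No Solution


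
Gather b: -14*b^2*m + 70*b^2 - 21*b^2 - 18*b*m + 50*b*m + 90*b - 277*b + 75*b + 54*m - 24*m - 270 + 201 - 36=b^2*(49 - 14*m) + b*(32*m - 112) + 30*m - 105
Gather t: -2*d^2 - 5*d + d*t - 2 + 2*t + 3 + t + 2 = -2*d^2 - 5*d + t*(d + 3) + 3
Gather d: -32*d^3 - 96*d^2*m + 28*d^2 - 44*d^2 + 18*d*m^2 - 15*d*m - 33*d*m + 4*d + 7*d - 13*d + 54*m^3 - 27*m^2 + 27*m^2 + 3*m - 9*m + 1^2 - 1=-32*d^3 + d^2*(-96*m - 16) + d*(18*m^2 - 48*m - 2) + 54*m^3 - 6*m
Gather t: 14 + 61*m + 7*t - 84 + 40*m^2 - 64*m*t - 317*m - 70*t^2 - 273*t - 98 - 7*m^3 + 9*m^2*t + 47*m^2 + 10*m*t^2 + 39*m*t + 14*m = -7*m^3 + 87*m^2 - 242*m + t^2*(10*m - 70) + t*(9*m^2 - 25*m - 266) - 168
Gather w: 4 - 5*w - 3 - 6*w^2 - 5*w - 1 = -6*w^2 - 10*w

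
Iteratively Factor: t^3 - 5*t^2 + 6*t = (t - 3)*(t^2 - 2*t) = (t - 3)*(t - 2)*(t)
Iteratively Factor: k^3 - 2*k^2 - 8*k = (k - 4)*(k^2 + 2*k) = (k - 4)*(k + 2)*(k)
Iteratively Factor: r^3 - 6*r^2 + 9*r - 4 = (r - 1)*(r^2 - 5*r + 4) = (r - 4)*(r - 1)*(r - 1)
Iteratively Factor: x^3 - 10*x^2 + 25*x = (x - 5)*(x^2 - 5*x) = (x - 5)^2*(x)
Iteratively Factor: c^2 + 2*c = (c)*(c + 2)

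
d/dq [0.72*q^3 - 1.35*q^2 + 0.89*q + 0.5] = 2.16*q^2 - 2.7*q + 0.89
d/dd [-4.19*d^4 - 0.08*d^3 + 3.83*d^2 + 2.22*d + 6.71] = -16.76*d^3 - 0.24*d^2 + 7.66*d + 2.22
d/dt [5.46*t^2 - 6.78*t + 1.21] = 10.92*t - 6.78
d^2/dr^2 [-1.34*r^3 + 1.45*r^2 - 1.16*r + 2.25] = 2.9 - 8.04*r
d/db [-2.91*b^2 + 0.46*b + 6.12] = 0.46 - 5.82*b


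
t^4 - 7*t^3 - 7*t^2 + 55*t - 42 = (t - 7)*(t - 2)*(t - 1)*(t + 3)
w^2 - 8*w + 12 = (w - 6)*(w - 2)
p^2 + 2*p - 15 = (p - 3)*(p + 5)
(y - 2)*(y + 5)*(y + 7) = y^3 + 10*y^2 + 11*y - 70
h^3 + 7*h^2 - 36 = (h - 2)*(h + 3)*(h + 6)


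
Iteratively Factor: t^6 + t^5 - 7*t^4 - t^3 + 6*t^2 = (t)*(t^5 + t^4 - 7*t^3 - t^2 + 6*t) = t*(t + 1)*(t^4 - 7*t^2 + 6*t) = t*(t + 1)*(t + 3)*(t^3 - 3*t^2 + 2*t) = t^2*(t + 1)*(t + 3)*(t^2 - 3*t + 2) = t^2*(t - 1)*(t + 1)*(t + 3)*(t - 2)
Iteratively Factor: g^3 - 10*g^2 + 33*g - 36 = (g - 3)*(g^2 - 7*g + 12) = (g - 3)^2*(g - 4)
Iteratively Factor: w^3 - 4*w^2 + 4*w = (w)*(w^2 - 4*w + 4) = w*(w - 2)*(w - 2)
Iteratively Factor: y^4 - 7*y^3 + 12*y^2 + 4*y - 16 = (y - 4)*(y^3 - 3*y^2 + 4) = (y - 4)*(y + 1)*(y^2 - 4*y + 4) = (y - 4)*(y - 2)*(y + 1)*(y - 2)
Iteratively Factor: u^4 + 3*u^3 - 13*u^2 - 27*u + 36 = (u - 3)*(u^3 + 6*u^2 + 5*u - 12) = (u - 3)*(u - 1)*(u^2 + 7*u + 12) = (u - 3)*(u - 1)*(u + 4)*(u + 3)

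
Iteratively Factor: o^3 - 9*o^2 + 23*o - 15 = (o - 3)*(o^2 - 6*o + 5) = (o - 3)*(o - 1)*(o - 5)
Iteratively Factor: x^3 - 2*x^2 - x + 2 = (x + 1)*(x^2 - 3*x + 2) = (x - 1)*(x + 1)*(x - 2)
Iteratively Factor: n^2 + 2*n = (n + 2)*(n)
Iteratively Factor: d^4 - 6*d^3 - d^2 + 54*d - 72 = (d - 3)*(d^3 - 3*d^2 - 10*d + 24) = (d - 3)*(d + 3)*(d^2 - 6*d + 8) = (d - 3)*(d - 2)*(d + 3)*(d - 4)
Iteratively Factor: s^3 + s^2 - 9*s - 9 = (s + 3)*(s^2 - 2*s - 3) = (s - 3)*(s + 3)*(s + 1)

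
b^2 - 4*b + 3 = (b - 3)*(b - 1)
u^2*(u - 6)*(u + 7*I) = u^4 - 6*u^3 + 7*I*u^3 - 42*I*u^2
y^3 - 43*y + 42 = (y - 6)*(y - 1)*(y + 7)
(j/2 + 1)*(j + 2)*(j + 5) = j^3/2 + 9*j^2/2 + 12*j + 10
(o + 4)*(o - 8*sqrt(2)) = o^2 - 8*sqrt(2)*o + 4*o - 32*sqrt(2)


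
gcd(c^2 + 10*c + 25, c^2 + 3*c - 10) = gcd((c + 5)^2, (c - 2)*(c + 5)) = c + 5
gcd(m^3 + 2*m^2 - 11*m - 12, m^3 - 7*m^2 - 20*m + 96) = m^2 + m - 12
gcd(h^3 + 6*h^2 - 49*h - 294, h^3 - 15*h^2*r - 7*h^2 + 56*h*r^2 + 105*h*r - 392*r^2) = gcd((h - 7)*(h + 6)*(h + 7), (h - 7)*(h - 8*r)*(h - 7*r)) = h - 7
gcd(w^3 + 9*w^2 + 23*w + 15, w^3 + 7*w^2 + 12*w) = w + 3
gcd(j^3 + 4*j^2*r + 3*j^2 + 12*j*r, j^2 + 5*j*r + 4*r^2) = j + 4*r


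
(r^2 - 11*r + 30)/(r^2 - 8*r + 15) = (r - 6)/(r - 3)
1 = 1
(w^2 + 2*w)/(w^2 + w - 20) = w*(w + 2)/(w^2 + w - 20)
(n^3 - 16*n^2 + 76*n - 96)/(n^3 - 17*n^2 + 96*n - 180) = (n^2 - 10*n + 16)/(n^2 - 11*n + 30)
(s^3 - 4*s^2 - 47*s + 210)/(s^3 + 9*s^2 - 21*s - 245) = (s - 6)/(s + 7)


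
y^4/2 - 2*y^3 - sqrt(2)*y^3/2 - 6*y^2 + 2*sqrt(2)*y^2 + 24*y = y*(y/2 + sqrt(2))*(y - 4)*(y - 3*sqrt(2))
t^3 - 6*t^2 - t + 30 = (t - 5)*(t - 3)*(t + 2)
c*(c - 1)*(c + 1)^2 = c^4 + c^3 - c^2 - c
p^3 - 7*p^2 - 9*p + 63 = (p - 7)*(p - 3)*(p + 3)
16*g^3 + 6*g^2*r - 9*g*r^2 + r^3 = (-8*g + r)*(-2*g + r)*(g + r)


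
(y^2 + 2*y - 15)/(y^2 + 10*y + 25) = (y - 3)/(y + 5)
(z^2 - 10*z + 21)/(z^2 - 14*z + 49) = (z - 3)/(z - 7)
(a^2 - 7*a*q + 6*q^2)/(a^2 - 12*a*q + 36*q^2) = (-a + q)/(-a + 6*q)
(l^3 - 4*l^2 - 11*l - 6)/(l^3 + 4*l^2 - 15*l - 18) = (l^2 - 5*l - 6)/(l^2 + 3*l - 18)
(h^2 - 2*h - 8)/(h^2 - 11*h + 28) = (h + 2)/(h - 7)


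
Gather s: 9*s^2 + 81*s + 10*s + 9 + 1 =9*s^2 + 91*s + 10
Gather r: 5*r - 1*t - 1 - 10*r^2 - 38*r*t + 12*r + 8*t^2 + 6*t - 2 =-10*r^2 + r*(17 - 38*t) + 8*t^2 + 5*t - 3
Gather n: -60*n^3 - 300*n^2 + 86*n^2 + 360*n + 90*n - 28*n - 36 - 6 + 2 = -60*n^3 - 214*n^2 + 422*n - 40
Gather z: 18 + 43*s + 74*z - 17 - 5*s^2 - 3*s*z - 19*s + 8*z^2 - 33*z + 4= -5*s^2 + 24*s + 8*z^2 + z*(41 - 3*s) + 5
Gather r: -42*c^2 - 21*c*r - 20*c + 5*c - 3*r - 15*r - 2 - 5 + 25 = -42*c^2 - 15*c + r*(-21*c - 18) + 18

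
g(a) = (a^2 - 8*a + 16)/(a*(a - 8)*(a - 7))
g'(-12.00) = 0.00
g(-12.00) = -0.06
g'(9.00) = -1.68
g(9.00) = 1.39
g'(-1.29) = -0.18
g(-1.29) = -0.28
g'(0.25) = -4.58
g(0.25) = 1.08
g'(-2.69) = -0.04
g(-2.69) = -0.16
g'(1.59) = -0.12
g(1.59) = 0.11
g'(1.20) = -0.20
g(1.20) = 0.17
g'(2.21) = -0.06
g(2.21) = 0.05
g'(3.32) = -0.02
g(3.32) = 0.01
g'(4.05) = 0.00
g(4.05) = 0.00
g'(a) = (2*a - 8)/(a*(a - 8)*(a - 7)) - (a^2 - 8*a + 16)/(a*(a - 8)*(a - 7)^2) - (a^2 - 8*a + 16)/(a*(a - 8)^2*(a - 7)) - (a^2 - 8*a + 16)/(a^2*(a - 8)*(a - 7)) = (-a^4 + 16*a^3 - 112*a^2 + 480*a - 896)/(a^2*(a^4 - 30*a^3 + 337*a^2 - 1680*a + 3136))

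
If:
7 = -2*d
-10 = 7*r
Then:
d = -7/2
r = -10/7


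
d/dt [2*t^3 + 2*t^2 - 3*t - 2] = 6*t^2 + 4*t - 3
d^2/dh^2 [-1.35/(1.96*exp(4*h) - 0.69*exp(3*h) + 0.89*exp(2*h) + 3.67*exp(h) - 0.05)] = (-1.35*(7.84*exp(3*h) - 2.07*exp(2*h) + 1.78*exp(h) + 3.67)*(15.68*exp(3*h) - 4.14*exp(2*h) + 3.56*exp(h) + 7.34)*exp(h) + (42.336*exp(3*h) - 8.3835*exp(2*h) + 4.806*exp(h) + 4.9545)*(1.96*exp(4*h) - 0.69*exp(3*h) + 0.89*exp(2*h) + 3.67*exp(h) - 0.05))*exp(h)/(1.96*exp(4*h) - 0.69*exp(3*h) + 0.89*exp(2*h) + 3.67*exp(h) - 0.05)^3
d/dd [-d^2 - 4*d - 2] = -2*d - 4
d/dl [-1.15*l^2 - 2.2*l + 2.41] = -2.3*l - 2.2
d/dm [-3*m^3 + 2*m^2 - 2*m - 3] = -9*m^2 + 4*m - 2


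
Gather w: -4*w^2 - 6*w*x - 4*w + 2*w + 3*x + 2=-4*w^2 + w*(-6*x - 2) + 3*x + 2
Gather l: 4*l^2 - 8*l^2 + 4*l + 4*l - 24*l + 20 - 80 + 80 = -4*l^2 - 16*l + 20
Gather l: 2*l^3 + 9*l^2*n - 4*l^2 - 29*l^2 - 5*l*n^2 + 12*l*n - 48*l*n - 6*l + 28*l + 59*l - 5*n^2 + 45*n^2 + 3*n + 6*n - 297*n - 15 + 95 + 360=2*l^3 + l^2*(9*n - 33) + l*(-5*n^2 - 36*n + 81) + 40*n^2 - 288*n + 440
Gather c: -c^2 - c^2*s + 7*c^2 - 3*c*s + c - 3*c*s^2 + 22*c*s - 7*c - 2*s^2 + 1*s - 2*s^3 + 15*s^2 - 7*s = c^2*(6 - s) + c*(-3*s^2 + 19*s - 6) - 2*s^3 + 13*s^2 - 6*s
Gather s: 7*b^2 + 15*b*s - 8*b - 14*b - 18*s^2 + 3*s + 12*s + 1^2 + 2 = 7*b^2 - 22*b - 18*s^2 + s*(15*b + 15) + 3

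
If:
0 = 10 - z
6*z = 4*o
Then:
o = 15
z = 10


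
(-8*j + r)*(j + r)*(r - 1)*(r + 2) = -8*j^2*r^2 - 8*j^2*r + 16*j^2 - 7*j*r^3 - 7*j*r^2 + 14*j*r + r^4 + r^3 - 2*r^2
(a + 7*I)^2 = a^2 + 14*I*a - 49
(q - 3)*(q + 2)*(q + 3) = q^3 + 2*q^2 - 9*q - 18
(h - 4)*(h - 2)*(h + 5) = h^3 - h^2 - 22*h + 40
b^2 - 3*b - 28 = (b - 7)*(b + 4)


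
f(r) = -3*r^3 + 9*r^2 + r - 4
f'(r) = -9*r^2 + 18*r + 1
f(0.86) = 1.61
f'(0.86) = 9.82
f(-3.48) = 227.95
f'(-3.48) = -170.63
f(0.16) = -3.62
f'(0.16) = 3.65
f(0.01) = -3.99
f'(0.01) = 1.18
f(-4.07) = 343.27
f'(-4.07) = -221.34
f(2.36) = 9.05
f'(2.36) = -6.65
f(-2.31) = 78.69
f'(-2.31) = -88.60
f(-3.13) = 173.03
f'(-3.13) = -143.51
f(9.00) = -1453.00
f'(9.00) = -566.00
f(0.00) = -4.00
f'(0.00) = 1.00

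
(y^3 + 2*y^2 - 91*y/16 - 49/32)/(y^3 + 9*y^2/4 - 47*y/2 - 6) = (8*y^2 + 14*y - 49)/(8*(y^2 + 2*y - 24))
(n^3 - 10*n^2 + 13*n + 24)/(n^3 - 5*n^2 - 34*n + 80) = (n^2 - 2*n - 3)/(n^2 + 3*n - 10)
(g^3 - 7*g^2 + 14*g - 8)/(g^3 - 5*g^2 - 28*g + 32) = (g^2 - 6*g + 8)/(g^2 - 4*g - 32)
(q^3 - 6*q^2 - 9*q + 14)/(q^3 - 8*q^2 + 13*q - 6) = (q^2 - 5*q - 14)/(q^2 - 7*q + 6)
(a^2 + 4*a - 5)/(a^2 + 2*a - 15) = (a - 1)/(a - 3)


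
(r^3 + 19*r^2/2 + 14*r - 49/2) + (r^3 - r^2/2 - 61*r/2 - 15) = 2*r^3 + 9*r^2 - 33*r/2 - 79/2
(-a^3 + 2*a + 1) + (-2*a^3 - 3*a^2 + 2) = -3*a^3 - 3*a^2 + 2*a + 3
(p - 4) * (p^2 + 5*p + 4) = p^3 + p^2 - 16*p - 16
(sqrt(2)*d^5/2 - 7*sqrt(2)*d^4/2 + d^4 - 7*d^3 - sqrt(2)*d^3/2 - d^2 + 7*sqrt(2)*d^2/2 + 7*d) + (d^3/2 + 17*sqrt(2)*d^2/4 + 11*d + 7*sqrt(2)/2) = sqrt(2)*d^5/2 - 7*sqrt(2)*d^4/2 + d^4 - 13*d^3/2 - sqrt(2)*d^3/2 - d^2 + 31*sqrt(2)*d^2/4 + 18*d + 7*sqrt(2)/2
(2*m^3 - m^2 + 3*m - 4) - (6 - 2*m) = 2*m^3 - m^2 + 5*m - 10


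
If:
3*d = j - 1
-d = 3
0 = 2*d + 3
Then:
No Solution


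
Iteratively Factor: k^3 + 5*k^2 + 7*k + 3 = (k + 1)*(k^2 + 4*k + 3) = (k + 1)^2*(k + 3)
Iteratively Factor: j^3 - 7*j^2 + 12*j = (j - 3)*(j^2 - 4*j) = (j - 4)*(j - 3)*(j)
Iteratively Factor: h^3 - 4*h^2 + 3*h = (h)*(h^2 - 4*h + 3) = h*(h - 3)*(h - 1)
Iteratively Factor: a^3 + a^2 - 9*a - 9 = (a + 3)*(a^2 - 2*a - 3) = (a - 3)*(a + 3)*(a + 1)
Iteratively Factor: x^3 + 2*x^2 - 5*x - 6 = (x + 3)*(x^2 - x - 2) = (x - 2)*(x + 3)*(x + 1)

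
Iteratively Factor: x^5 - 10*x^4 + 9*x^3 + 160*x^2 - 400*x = (x - 5)*(x^4 - 5*x^3 - 16*x^2 + 80*x) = (x - 5)^2*(x^3 - 16*x) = (x - 5)^2*(x + 4)*(x^2 - 4*x) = (x - 5)^2*(x - 4)*(x + 4)*(x)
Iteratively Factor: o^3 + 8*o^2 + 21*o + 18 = (o + 3)*(o^2 + 5*o + 6) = (o + 3)^2*(o + 2)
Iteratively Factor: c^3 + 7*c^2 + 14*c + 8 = (c + 1)*(c^2 + 6*c + 8) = (c + 1)*(c + 2)*(c + 4)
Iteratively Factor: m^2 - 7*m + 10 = (m - 5)*(m - 2)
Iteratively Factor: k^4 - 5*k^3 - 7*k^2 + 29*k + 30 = (k - 5)*(k^3 - 7*k - 6) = (k - 5)*(k + 1)*(k^2 - k - 6) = (k - 5)*(k + 1)*(k + 2)*(k - 3)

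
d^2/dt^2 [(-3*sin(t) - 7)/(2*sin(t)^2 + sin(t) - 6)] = (12*sin(t)^5 + 106*sin(t)^4 + 234*sin(t)^3 + 193*sin(t)^2 - 150*sin(t) - 218)/(sin(t) - cos(2*t) - 5)^3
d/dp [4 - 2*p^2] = -4*p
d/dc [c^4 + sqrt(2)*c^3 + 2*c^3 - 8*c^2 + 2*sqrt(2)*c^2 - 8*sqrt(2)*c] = 4*c^3 + 3*sqrt(2)*c^2 + 6*c^2 - 16*c + 4*sqrt(2)*c - 8*sqrt(2)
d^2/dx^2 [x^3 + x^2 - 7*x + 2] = 6*x + 2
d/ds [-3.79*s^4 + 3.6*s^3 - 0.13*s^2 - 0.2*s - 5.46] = -15.16*s^3 + 10.8*s^2 - 0.26*s - 0.2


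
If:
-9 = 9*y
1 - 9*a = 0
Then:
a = 1/9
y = -1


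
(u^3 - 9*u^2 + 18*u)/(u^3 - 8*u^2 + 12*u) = (u - 3)/(u - 2)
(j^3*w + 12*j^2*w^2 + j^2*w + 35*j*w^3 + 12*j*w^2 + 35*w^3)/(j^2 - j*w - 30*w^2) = w*(-j^2 - 7*j*w - j - 7*w)/(-j + 6*w)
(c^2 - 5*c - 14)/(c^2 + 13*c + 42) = (c^2 - 5*c - 14)/(c^2 + 13*c + 42)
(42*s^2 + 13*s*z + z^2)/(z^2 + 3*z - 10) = (42*s^2 + 13*s*z + z^2)/(z^2 + 3*z - 10)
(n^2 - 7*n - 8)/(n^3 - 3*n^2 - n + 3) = (n - 8)/(n^2 - 4*n + 3)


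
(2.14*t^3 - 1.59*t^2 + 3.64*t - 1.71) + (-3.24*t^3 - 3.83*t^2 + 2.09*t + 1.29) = -1.1*t^3 - 5.42*t^2 + 5.73*t - 0.42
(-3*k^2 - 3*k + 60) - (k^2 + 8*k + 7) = -4*k^2 - 11*k + 53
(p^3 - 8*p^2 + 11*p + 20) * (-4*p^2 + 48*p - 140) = -4*p^5 + 80*p^4 - 568*p^3 + 1568*p^2 - 580*p - 2800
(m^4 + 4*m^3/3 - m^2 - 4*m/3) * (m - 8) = m^5 - 20*m^4/3 - 35*m^3/3 + 20*m^2/3 + 32*m/3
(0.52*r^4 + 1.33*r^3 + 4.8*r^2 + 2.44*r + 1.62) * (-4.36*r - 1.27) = -2.2672*r^5 - 6.4592*r^4 - 22.6171*r^3 - 16.7344*r^2 - 10.162*r - 2.0574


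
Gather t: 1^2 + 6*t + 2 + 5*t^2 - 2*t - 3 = 5*t^2 + 4*t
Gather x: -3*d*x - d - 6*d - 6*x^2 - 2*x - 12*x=-7*d - 6*x^2 + x*(-3*d - 14)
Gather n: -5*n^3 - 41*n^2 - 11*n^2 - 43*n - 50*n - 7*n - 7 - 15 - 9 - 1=-5*n^3 - 52*n^2 - 100*n - 32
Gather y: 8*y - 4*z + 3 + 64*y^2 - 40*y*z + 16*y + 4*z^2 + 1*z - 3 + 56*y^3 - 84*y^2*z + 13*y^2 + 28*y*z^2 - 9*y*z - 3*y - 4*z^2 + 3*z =56*y^3 + y^2*(77 - 84*z) + y*(28*z^2 - 49*z + 21)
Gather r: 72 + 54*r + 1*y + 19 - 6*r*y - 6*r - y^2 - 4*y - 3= r*(48 - 6*y) - y^2 - 3*y + 88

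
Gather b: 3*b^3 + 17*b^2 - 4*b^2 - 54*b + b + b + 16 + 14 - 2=3*b^3 + 13*b^2 - 52*b + 28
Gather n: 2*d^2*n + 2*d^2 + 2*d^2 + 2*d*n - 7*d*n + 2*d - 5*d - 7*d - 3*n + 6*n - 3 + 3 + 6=4*d^2 - 10*d + n*(2*d^2 - 5*d + 3) + 6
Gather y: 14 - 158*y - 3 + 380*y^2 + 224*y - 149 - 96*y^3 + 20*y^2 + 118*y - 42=-96*y^3 + 400*y^2 + 184*y - 180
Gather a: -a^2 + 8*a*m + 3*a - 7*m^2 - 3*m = -a^2 + a*(8*m + 3) - 7*m^2 - 3*m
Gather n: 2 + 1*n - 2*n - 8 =-n - 6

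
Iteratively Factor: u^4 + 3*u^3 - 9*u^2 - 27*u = (u + 3)*(u^3 - 9*u) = (u + 3)^2*(u^2 - 3*u) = u*(u + 3)^2*(u - 3)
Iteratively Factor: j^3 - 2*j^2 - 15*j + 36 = (j - 3)*(j^2 + j - 12) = (j - 3)*(j + 4)*(j - 3)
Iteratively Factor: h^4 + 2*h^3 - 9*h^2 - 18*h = (h)*(h^3 + 2*h^2 - 9*h - 18) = h*(h - 3)*(h^2 + 5*h + 6) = h*(h - 3)*(h + 3)*(h + 2)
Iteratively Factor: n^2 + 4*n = (n + 4)*(n)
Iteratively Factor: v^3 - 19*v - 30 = (v - 5)*(v^2 + 5*v + 6) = (v - 5)*(v + 2)*(v + 3)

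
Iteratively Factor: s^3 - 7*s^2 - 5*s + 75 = (s - 5)*(s^2 - 2*s - 15) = (s - 5)^2*(s + 3)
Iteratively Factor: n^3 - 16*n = (n)*(n^2 - 16) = n*(n - 4)*(n + 4)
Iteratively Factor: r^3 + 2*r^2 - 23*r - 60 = (r + 4)*(r^2 - 2*r - 15) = (r + 3)*(r + 4)*(r - 5)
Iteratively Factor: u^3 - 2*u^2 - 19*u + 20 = (u - 1)*(u^2 - u - 20) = (u - 5)*(u - 1)*(u + 4)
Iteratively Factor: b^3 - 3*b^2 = (b)*(b^2 - 3*b) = b*(b - 3)*(b)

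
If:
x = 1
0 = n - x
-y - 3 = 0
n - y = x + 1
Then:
No Solution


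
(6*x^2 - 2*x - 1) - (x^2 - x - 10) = 5*x^2 - x + 9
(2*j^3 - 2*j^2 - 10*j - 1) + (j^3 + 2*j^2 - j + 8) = 3*j^3 - 11*j + 7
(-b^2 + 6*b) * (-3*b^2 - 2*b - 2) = 3*b^4 - 16*b^3 - 10*b^2 - 12*b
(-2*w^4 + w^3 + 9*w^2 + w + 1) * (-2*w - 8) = 4*w^5 + 14*w^4 - 26*w^3 - 74*w^2 - 10*w - 8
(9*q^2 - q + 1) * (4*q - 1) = 36*q^3 - 13*q^2 + 5*q - 1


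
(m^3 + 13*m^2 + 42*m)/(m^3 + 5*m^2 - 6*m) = (m + 7)/(m - 1)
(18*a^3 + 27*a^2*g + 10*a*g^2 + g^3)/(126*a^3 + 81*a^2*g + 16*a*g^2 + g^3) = (a + g)/(7*a + g)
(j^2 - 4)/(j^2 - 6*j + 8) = (j + 2)/(j - 4)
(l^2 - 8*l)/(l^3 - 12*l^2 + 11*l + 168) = l/(l^2 - 4*l - 21)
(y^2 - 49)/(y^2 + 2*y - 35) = (y - 7)/(y - 5)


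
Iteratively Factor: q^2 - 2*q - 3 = (q - 3)*(q + 1)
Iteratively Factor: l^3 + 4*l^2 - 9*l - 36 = (l - 3)*(l^2 + 7*l + 12) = (l - 3)*(l + 4)*(l + 3)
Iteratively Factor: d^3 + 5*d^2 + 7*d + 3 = (d + 1)*(d^2 + 4*d + 3) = (d + 1)*(d + 3)*(d + 1)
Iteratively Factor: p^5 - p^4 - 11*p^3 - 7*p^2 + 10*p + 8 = (p - 4)*(p^4 + 3*p^3 + p^2 - 3*p - 2) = (p - 4)*(p + 2)*(p^3 + p^2 - p - 1) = (p - 4)*(p + 1)*(p + 2)*(p^2 - 1) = (p - 4)*(p + 1)^2*(p + 2)*(p - 1)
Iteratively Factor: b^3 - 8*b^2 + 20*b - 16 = (b - 2)*(b^2 - 6*b + 8) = (b - 2)^2*(b - 4)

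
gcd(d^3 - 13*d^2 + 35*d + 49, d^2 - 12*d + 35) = d - 7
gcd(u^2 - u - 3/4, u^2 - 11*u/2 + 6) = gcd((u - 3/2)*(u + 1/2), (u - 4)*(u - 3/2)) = u - 3/2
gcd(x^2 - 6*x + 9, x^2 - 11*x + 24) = x - 3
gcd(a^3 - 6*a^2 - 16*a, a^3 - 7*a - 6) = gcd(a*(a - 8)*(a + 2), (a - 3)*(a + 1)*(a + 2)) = a + 2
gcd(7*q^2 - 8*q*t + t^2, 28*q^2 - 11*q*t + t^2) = 7*q - t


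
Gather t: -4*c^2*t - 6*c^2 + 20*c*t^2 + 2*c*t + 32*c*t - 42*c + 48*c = -6*c^2 + 20*c*t^2 + 6*c + t*(-4*c^2 + 34*c)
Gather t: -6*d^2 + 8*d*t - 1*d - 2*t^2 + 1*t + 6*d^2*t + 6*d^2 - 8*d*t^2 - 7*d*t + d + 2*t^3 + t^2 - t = 2*t^3 + t^2*(-8*d - 1) + t*(6*d^2 + d)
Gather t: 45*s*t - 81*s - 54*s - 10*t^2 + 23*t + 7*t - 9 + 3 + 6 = -135*s - 10*t^2 + t*(45*s + 30)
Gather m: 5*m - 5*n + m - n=6*m - 6*n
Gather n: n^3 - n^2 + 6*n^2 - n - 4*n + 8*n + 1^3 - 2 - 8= n^3 + 5*n^2 + 3*n - 9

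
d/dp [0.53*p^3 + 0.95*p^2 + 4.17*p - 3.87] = 1.59*p^2 + 1.9*p + 4.17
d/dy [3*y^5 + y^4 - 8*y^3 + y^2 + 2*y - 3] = 15*y^4 + 4*y^3 - 24*y^2 + 2*y + 2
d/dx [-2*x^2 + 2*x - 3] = 2 - 4*x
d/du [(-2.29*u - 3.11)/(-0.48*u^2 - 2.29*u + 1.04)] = (1.0992*u^2 + 5.2441*u - (0.96*u + 2.29)*(2.29*u + 3.11) - 2.3816)/(0.48*u^2 + 2.29*u - 1.04)^2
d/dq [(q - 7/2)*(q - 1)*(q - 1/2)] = 3*q^2 - 10*q + 23/4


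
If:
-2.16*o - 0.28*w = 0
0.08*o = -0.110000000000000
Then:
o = -1.38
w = 10.61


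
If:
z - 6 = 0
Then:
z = 6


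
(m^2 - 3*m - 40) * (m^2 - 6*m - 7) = m^4 - 9*m^3 - 29*m^2 + 261*m + 280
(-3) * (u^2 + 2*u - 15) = -3*u^2 - 6*u + 45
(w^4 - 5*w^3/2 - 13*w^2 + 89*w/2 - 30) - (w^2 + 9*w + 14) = w^4 - 5*w^3/2 - 14*w^2 + 71*w/2 - 44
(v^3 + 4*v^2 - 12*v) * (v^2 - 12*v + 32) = v^5 - 8*v^4 - 28*v^3 + 272*v^2 - 384*v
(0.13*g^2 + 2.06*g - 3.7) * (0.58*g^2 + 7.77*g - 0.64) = 0.0754*g^4 + 2.2049*g^3 + 13.777*g^2 - 30.0674*g + 2.368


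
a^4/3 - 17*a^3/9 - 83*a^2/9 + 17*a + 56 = (a/3 + 1)*(a - 8)*(a - 3)*(a + 7/3)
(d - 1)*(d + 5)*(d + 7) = d^3 + 11*d^2 + 23*d - 35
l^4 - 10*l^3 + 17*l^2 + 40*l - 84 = (l - 7)*(l - 3)*(l - 2)*(l + 2)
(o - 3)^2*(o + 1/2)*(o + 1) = o^4 - 9*o^3/2 + o^2/2 + 21*o/2 + 9/2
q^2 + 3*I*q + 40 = (q - 5*I)*(q + 8*I)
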